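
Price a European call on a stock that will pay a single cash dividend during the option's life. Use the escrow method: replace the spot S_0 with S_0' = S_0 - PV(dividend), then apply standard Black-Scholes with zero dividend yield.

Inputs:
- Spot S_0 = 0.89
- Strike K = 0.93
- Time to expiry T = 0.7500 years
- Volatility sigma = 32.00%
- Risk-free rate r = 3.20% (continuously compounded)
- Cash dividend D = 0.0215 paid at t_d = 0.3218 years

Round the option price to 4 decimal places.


Answer: Price = 0.0795

Derivation:
PV(D) = D * exp(-r * t_d) = 0.0215 * 0.98975524 = 0.02127974
S_0' = S_0 - PV(D) = 0.8900 - 0.02127974 = 0.86872026
d1 = (ln(S_0'/K) + (r + sigma^2/2)*T) / (sigma*sqrt(T)) = -0.02079695
d2 = d1 - sigma*sqrt(T) = -0.29792508
exp(-rT) = 0.97628571
N(d1) = 0.49170381; N(d2) = 0.38288017
C = S_0' * N(d1) - K * exp(-rT) * N(d2) = 0.86872026 * 0.49170381 - 0.9300 * 0.97628571 * 0.38288017 = 0.0795


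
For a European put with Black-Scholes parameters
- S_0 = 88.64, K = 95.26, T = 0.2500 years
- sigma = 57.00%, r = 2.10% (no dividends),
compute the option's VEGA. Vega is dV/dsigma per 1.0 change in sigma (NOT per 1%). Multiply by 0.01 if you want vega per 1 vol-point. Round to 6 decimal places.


Answer: Vega = 17.606770

Derivation:
d1 = -0.0918044645; d2 = -0.3768044645
phi(d1) = 0.3972646630; exp(-qT) = 1.0000000000; exp(-rT) = 0.9947637572
Vega = S * exp(-qT) * phi(d1) * sqrt(T) = 88.6400 * 1.0000000000 * 0.3972646630 * 0.5000000000 = 17.606770


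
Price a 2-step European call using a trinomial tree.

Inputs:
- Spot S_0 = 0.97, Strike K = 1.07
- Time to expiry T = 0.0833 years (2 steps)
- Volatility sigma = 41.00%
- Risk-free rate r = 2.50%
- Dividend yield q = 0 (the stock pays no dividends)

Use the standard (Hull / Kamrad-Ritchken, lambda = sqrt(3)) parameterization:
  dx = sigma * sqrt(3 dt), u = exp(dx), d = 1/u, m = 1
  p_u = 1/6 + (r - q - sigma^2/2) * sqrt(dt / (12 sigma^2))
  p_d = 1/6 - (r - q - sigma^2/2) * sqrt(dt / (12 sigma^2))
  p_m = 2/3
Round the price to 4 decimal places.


Answer: Price = V(0,0) = 0.0164

Derivation:
dt = T/N = 0.041650; dx = sigma*sqrt(3*dt) = 0.144928
u = exp(dx) = 1.155956; d = 1/u = 0.865085
p_u = 0.158182, p_m = 0.666667, p_d = 0.175152
Discount per step: exp(-r*dt) = 0.998959
Stock lattice S(k, j) with j the centered position index:
  k=0: S(0,+0) = 0.9700
  k=1: S(1,-1) = 0.8391; S(1,+0) = 0.9700; S(1,+1) = 1.1213
  k=2: S(2,-2) = 0.7259; S(2,-1) = 0.8391; S(2,+0) = 0.9700; S(2,+1) = 1.1213; S(2,+2) = 1.2961
Terminal payoffs V(N, j) = max(S_T - K, 0):
  V(2,-2) = 0.000000; V(2,-1) = 0.000000; V(2,+0) = 0.000000; V(2,+1) = 0.051278; V(2,+2) = 0.226148
Backward induction: V(k, j) = exp(-r*dt) * [p_u * V(k+1, j+1) + p_m * V(k+1, j) + p_d * V(k+1, j-1)]
  V(1,-1) = exp(-r*dt) * [p_u*0.000000 + p_m*0.000000 + p_d*0.000000] = 0.000000
  V(1,+0) = exp(-r*dt) * [p_u*0.051278 + p_m*0.000000 + p_d*0.000000] = 0.008103
  V(1,+1) = exp(-r*dt) * [p_u*0.226148 + p_m*0.051278 + p_d*0.000000] = 0.069885
  V(0,+0) = exp(-r*dt) * [p_u*0.069885 + p_m*0.008103 + p_d*0.000000] = 0.016439


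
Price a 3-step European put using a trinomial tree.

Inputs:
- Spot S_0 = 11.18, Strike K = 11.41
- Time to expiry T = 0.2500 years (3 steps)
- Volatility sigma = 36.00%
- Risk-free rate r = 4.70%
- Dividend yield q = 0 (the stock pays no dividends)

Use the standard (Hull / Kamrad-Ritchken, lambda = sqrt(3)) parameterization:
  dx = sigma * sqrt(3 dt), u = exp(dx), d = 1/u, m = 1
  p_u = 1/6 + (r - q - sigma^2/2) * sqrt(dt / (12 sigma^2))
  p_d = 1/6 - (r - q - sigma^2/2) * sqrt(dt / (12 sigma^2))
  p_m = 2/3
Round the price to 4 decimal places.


dt = T/N = 0.083333; dx = sigma*sqrt(3*dt) = 0.180000
u = exp(dx) = 1.197217; d = 1/u = 0.835270
p_u = 0.162546, p_m = 0.666667, p_d = 0.170787
Discount per step: exp(-r*dt) = 0.996091
Stock lattice S(k, j) with j the centered position index:
  k=0: S(0,+0) = 11.1800
  k=1: S(1,-1) = 9.3383; S(1,+0) = 11.1800; S(1,+1) = 13.3849
  k=2: S(2,-2) = 7.8000; S(2,-1) = 9.3383; S(2,+0) = 11.1800; S(2,+1) = 13.3849; S(2,+2) = 16.0246
  k=3: S(3,-3) = 6.5151; S(3,-2) = 7.8000; S(3,-1) = 9.3383; S(3,+0) = 11.1800; S(3,+1) = 13.3849; S(3,+2) = 16.0246; S(3,+3) = 19.1850
Terminal payoffs V(N, j) = max(K - S_T, 0):
  V(3,-3) = 4.894875; V(3,-2) = 3.609979; V(3,-1) = 2.071679; V(3,+0) = 0.230000; V(3,+1) = 0.000000; V(3,+2) = 0.000000; V(3,+3) = 0.000000
Backward induction: V(k, j) = exp(-r*dt) * [p_u * V(k+1, j+1) + p_m * V(k+1, j) + p_d * V(k+1, j-1)]
  V(2,-2) = exp(-r*dt) * [p_u*2.071679 + p_m*3.609979 + p_d*4.894875] = 3.565386
  V(2,-1) = exp(-r*dt) * [p_u*0.230000 + p_m*2.071679 + p_d*3.609979] = 2.027088
  V(2,+0) = exp(-r*dt) * [p_u*0.000000 + p_m*0.230000 + p_d*2.071679] = 0.505167
  V(2,+1) = exp(-r*dt) * [p_u*0.000000 + p_m*0.000000 + p_d*0.230000] = 0.039127
  V(2,+2) = exp(-r*dt) * [p_u*0.000000 + p_m*0.000000 + p_d*0.000000] = 0.000000
  V(1,-1) = exp(-r*dt) * [p_u*0.505167 + p_m*2.027088 + p_d*3.565386] = 2.034442
  V(1,+0) = exp(-r*dt) * [p_u*0.039127 + p_m*0.505167 + p_d*2.027088] = 0.686644
  V(1,+1) = exp(-r*dt) * [p_u*0.000000 + p_m*0.039127 + p_d*0.505167] = 0.111922
  V(0,+0) = exp(-r*dt) * [p_u*0.111922 + p_m*0.686644 + p_d*2.034442] = 0.820193

Answer: Price = V(0,0) = 0.8202


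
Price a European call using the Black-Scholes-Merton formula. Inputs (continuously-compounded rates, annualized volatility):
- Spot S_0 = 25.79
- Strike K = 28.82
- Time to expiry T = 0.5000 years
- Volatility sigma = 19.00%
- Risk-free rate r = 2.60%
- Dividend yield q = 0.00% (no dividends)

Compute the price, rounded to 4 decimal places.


d1 = (ln(S/K) + (r - q + 0.5*sigma^2) * T) / (sigma * sqrt(T)) = -0.66287741
d2 = d1 - sigma * sqrt(T) = -0.79722769
exp(-rT) = 0.98708414; exp(-qT) = 1.00000000
C = S_0 * exp(-qT) * N(d1) - K * exp(-rT) * N(d2)
N(d1) = 0.25370454; N(d2) = 0.21265940
C = 25.7900 * 1.00000000 * 0.25370454 - 28.8200 * 0.98708414 * 0.21265940 = 0.4934

Answer: Price = 0.4934


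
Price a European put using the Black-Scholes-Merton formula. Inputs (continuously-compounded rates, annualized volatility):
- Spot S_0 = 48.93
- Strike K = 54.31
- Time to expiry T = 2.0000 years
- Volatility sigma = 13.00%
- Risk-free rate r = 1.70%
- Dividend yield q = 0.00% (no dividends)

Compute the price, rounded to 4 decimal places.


d1 = (ln(S/K) + (r - q + 0.5*sigma^2) * T) / (sigma * sqrt(T)) = -0.29055380
d2 = d1 - sigma * sqrt(T) = -0.47440157
exp(-rT) = 0.96657150; exp(-qT) = 1.00000000
P = K * exp(-rT) * N(-d2) - S_0 * exp(-qT) * N(-d1)
N(-d1) = 0.61430370; N(-d2) = 0.68239321
P = 54.3100 * 0.96657150 * 0.68239321 - 48.9300 * 1.00000000 * 0.61430370 = 5.7640

Answer: Price = 5.7640


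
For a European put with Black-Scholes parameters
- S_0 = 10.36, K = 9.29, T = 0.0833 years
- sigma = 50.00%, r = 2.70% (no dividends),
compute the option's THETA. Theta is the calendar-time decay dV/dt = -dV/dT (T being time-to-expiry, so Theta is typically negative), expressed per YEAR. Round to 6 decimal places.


Answer: Theta = -2.448428

Derivation:
d1 = 0.8431597445; d2 = 0.6988510476
phi(d1) = 0.2795993172; exp(-qT) = 1.0000000000; exp(-rT) = 0.9977534273
Theta = -S*exp(-qT)*phi(d1)*sigma/(2*sqrt(T)) + r*K*exp(-rT)*N(-d2) - q*S*exp(-qT)*N(-d1)
N(-d1) = 0.1995695544; N(-d2) = 0.2423225614; sqrt(T) = 0.2886173938
Term 1 = -10.3600 * 1.0000000000 * 0.2795993172 * 0.5000 / (2 * 0.2886173938) = -2.5090734207
Term 2 = 0.0270 * 9.2900 * 0.9977534273 * 0.2423225614 = 0.0606452174
Term 3 = 0 (no dividend yield, q = 0)
Theta = -2.5090734207 + (0.0606452174) + (0.0000000000) = -2.448428


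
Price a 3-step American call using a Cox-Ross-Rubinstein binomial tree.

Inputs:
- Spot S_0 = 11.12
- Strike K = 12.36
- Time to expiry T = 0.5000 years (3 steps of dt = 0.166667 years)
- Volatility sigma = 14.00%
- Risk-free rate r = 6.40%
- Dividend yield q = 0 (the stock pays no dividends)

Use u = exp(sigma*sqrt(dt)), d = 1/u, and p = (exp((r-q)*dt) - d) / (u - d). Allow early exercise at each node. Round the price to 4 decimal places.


Answer: Price = V(0,0) = 0.1583

Derivation:
dt = T/N = 0.166667
u = exp(sigma*sqrt(dt)) = 1.058820; d = 1/u = 0.944448
p = (exp((r-q)*dt) - d) / (u - d) = 0.579477
Discount per step: exp(-r*dt) = 0.989390
Stock lattice S(k, i) with i counting down-moves:
  k=0: S(0,0) = 11.1200
  k=1: S(1,0) = 11.7741; S(1,1) = 10.5023
  k=2: S(2,0) = 12.4666; S(2,1) = 11.1200; S(2,2) = 9.9188
  k=3: S(3,0) = 13.1999; S(3,1) = 11.7741; S(3,2) = 10.5023; S(3,3) = 9.3678
Terminal payoffs V(N, i) = max(S_T - K, 0):
  V(3,0) = 0.839904; V(3,1) = 0.000000; V(3,2) = 0.000000; V(3,3) = 0.000000
Backward induction: V(k, i) = exp(-r*dt) * [p * V(k+1, i) + (1-p) * V(k+1, i+1)]; then take max(V_cont, immediate exercise) for American.
  V(2,0) = exp(-r*dt) * [p*0.839904 + (1-p)*0.000000] = 0.481542; exercise = 0.106622; V(2,0) = max -> 0.481542
  V(2,1) = exp(-r*dt) * [p*0.000000 + (1-p)*0.000000] = 0.000000; exercise = 0.000000; V(2,1) = max -> 0.000000
  V(2,2) = exp(-r*dt) * [p*0.000000 + (1-p)*0.000000] = 0.000000; exercise = 0.000000; V(2,2) = max -> 0.000000
  V(1,0) = exp(-r*dt) * [p*0.481542 + (1-p)*0.000000] = 0.276082; exercise = 0.000000; V(1,0) = max -> 0.276082
  V(1,1) = exp(-r*dt) * [p*0.000000 + (1-p)*0.000000] = 0.000000; exercise = 0.000000; V(1,1) = max -> 0.000000
  V(0,0) = exp(-r*dt) * [p*0.276082 + (1-p)*0.000000] = 0.158286; exercise = 0.000000; V(0,0) = max -> 0.158286


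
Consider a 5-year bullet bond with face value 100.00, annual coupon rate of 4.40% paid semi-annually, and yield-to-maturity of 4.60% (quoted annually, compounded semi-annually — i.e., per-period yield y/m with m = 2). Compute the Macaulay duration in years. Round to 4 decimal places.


Coupon per period c = face * coupon_rate / m = 2.200000
Periods per year m = 2; per-period yield y/m = 0.023000
Number of cashflows N = 10
Cashflows (t years, CF_t, discount factor 1/(1+y/m)^(m*t), PV):
  t = 0.5000: CF_t = 2.200000, DF = 0.977517, PV = 2.150538
  t = 1.0000: CF_t = 2.200000, DF = 0.955540, PV = 2.102187
  t = 1.5000: CF_t = 2.200000, DF = 0.934056, PV = 2.054924
  t = 2.0000: CF_t = 2.200000, DF = 0.913056, PV = 2.008723
  t = 2.5000: CF_t = 2.200000, DF = 0.892528, PV = 1.963562
  t = 3.0000: CF_t = 2.200000, DF = 0.872461, PV = 1.919415
  t = 3.5000: CF_t = 2.200000, DF = 0.852846, PV = 1.876261
  t = 4.0000: CF_t = 2.200000, DF = 0.833671, PV = 1.834077
  t = 4.5000: CF_t = 2.200000, DF = 0.814928, PV = 1.792842
  t = 5.0000: CF_t = 102.200000, DF = 0.796606, PV = 81.413150
Price P = sum_t PV_t = 99.115679
Macaulay numerator sum_t t * PV_t:
  t * PV_t at t = 0.5000: 1.075269
  t * PV_t at t = 1.0000: 2.102187
  t * PV_t at t = 1.5000: 3.082386
  t * PV_t at t = 2.0000: 4.017447
  t * PV_t at t = 2.5000: 4.908904
  t * PV_t at t = 3.0000: 5.758245
  t * PV_t at t = 3.5000: 6.566913
  t * PV_t at t = 4.0000: 7.336309
  t * PV_t at t = 4.5000: 8.067788
  t * PV_t at t = 5.0000: 407.065750
Macaulay duration D = (sum_t t * PV_t) / P = 449.981198 / 99.115679 = 4.539960

Answer: Macaulay duration = 4.5400 years


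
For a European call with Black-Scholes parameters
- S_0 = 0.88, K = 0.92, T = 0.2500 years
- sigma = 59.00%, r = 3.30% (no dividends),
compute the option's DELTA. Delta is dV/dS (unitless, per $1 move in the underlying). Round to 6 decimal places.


Answer: Delta = 0.509886

Derivation:
d1 = 0.0247821608; d2 = -0.2702178392
phi(d1) = 0.3988197929; exp(-qT) = 1.0000000000; exp(-rT) = 0.9917839379
N(d1) = 0.5098856398
Delta = exp(-qT) * N(d1) = 1.0000000000 * 0.5098856398 = 0.509886


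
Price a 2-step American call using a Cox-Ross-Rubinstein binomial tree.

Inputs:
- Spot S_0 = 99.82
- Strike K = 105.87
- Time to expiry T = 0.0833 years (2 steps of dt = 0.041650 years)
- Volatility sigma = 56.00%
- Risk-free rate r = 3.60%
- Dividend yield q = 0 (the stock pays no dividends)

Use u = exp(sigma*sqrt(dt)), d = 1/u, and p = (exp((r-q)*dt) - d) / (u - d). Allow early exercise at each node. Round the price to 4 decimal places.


Answer: Price = V(0,0) = 4.4615

Derivation:
dt = T/N = 0.041650
u = exp(sigma*sqrt(dt)) = 1.121073; d = 1/u = 0.892002
p = (exp((r-q)*dt) - d) / (u - d) = 0.478010
Discount per step: exp(-r*dt) = 0.998502
Stock lattice S(k, i) with i counting down-moves:
  k=0: S(0,0) = 99.8200
  k=1: S(1,0) = 111.9056; S(1,1) = 89.0397
  k=2: S(2,0) = 125.4543; S(2,1) = 99.8200; S(2,2) = 79.4236
Terminal payoffs V(N, i) = max(S_T - K, 0):
  V(2,0) = 19.584341; V(2,1) = 0.000000; V(2,2) = 0.000000
Backward induction: V(k, i) = exp(-r*dt) * [p * V(k+1, i) + (1-p) * V(k+1, i+1)]; then take max(V_cont, immediate exercise) for American.
  V(1,0) = exp(-r*dt) * [p*19.584341 + (1-p)*0.000000] = 9.347482; exercise = 6.035551; V(1,0) = max -> 9.347482
  V(1,1) = exp(-r*dt) * [p*0.000000 + (1-p)*0.000000] = 0.000000; exercise = 0.000000; V(1,1) = max -> 0.000000
  V(0,0) = exp(-r*dt) * [p*9.347482 + (1-p)*0.000000] = 4.461494; exercise = 0.000000; V(0,0) = max -> 4.461494


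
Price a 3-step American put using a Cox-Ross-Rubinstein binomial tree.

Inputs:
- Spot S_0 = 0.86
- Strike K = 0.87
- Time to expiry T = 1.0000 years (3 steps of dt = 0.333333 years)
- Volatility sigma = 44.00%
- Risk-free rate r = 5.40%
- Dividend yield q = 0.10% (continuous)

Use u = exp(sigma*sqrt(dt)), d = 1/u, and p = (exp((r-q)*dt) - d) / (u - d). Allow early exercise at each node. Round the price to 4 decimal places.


Answer: Price = V(0,0) = 0.1456

Derivation:
dt = T/N = 0.333333
u = exp(sigma*sqrt(dt)) = 1.289216; d = 1/u = 0.775665
p = (exp((r-q)*dt) - d) / (u - d) = 0.471538
Discount per step: exp(-r*dt) = 0.982161
Stock lattice S(k, i) with i counting down-moves:
  k=0: S(0,0) = 0.8600
  k=1: S(1,0) = 1.1087; S(1,1) = 0.6671
  k=2: S(2,0) = 1.4294; S(2,1) = 0.8600; S(2,2) = 0.5174
  k=3: S(3,0) = 1.8428; S(3,1) = 1.1087; S(3,2) = 0.6671; S(3,3) = 0.4013
Terminal payoffs V(N, i) = max(K - S_T, 0):
  V(3,0) = 0.000000; V(3,1) = 0.000000; V(3,2) = 0.202928; V(3,3) = 0.468652
Backward induction: V(k, i) = exp(-r*dt) * [p * V(k+1, i) + (1-p) * V(k+1, i+1)]; then take max(V_cont, immediate exercise) for American.
  V(2,0) = exp(-r*dt) * [p*0.000000 + (1-p)*0.000000] = 0.000000; exercise = 0.000000; V(2,0) = max -> 0.000000
  V(2,1) = exp(-r*dt) * [p*0.000000 + (1-p)*0.202928] = 0.105327; exercise = 0.010000; V(2,1) = max -> 0.105327
  V(2,2) = exp(-r*dt) * [p*0.202928 + (1-p)*0.468652] = 0.337228; exercise = 0.352575; V(2,2) = max -> 0.352575
  V(1,0) = exp(-r*dt) * [p*0.000000 + (1-p)*0.105327] = 0.054668; exercise = 0.000000; V(1,0) = max -> 0.054668
  V(1,1) = exp(-r*dt) * [p*0.105327 + (1-p)*0.352575] = 0.231778; exercise = 0.202928; V(1,1) = max -> 0.231778
  V(0,0) = exp(-r*dt) * [p*0.054668 + (1-p)*0.231778] = 0.145619; exercise = 0.010000; V(0,0) = max -> 0.145619


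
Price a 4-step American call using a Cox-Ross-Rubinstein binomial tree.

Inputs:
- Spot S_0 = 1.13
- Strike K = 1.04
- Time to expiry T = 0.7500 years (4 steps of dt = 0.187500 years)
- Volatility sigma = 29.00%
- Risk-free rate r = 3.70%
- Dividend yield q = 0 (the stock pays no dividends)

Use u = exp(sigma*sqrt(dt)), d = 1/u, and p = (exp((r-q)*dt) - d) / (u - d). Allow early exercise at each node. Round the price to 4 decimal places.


dt = T/N = 0.187500
u = exp(sigma*sqrt(dt)) = 1.133799; d = 1/u = 0.881991
p = (exp((r-q)*dt) - d) / (u - d) = 0.496294
Discount per step: exp(-r*dt) = 0.993087
Stock lattice S(k, i) with i counting down-moves:
  k=0: S(0,0) = 1.1300
  k=1: S(1,0) = 1.2812; S(1,1) = 0.9966
  k=2: S(2,0) = 1.4526; S(2,1) = 1.1300; S(2,2) = 0.8790
  k=3: S(3,0) = 1.6470; S(3,1) = 1.2812; S(3,2) = 0.9966; S(3,3) = 0.7753
  k=4: S(4,0) = 1.8673; S(4,1) = 1.4526; S(4,2) = 1.1300; S(4,3) = 0.8790; S(4,4) = 0.6838
Terminal payoffs V(N, i) = max(S_T - K, 0):
  V(4,0) = 0.827335; V(4,1) = 0.412614; V(4,2) = 0.090000; V(4,3) = 0.000000; V(4,4) = 0.000000
Backward induction: V(k, i) = exp(-r*dt) * [p * V(k+1, i) + (1-p) * V(k+1, i+1)]; then take max(V_cont, immediate exercise) for American.
  V(3,0) = exp(-r*dt) * [p*0.827335 + (1-p)*0.412614] = 0.614162; exercise = 0.606972; V(3,0) = max -> 0.614162
  V(3,1) = exp(-r*dt) * [p*0.412614 + (1-p)*0.090000] = 0.248383; exercise = 0.241193; V(3,1) = max -> 0.248383
  V(3,2) = exp(-r*dt) * [p*0.090000 + (1-p)*0.000000] = 0.044358; exercise = 0.000000; V(3,2) = max -> 0.044358
  V(3,3) = exp(-r*dt) * [p*0.000000 + (1-p)*0.000000] = 0.000000; exercise = 0.000000; V(3,3) = max -> 0.000000
  V(2,0) = exp(-r*dt) * [p*0.614162 + (1-p)*0.248383] = 0.426945; exercise = 0.412614; V(2,0) = max -> 0.426945
  V(2,1) = exp(-r*dt) * [p*0.248383 + (1-p)*0.044358] = 0.144607; exercise = 0.090000; V(2,1) = max -> 0.144607
  V(2,2) = exp(-r*dt) * [p*0.044358 + (1-p)*0.000000] = 0.021862; exercise = 0.000000; V(2,2) = max -> 0.021862
  V(1,0) = exp(-r*dt) * [p*0.426945 + (1-p)*0.144607] = 0.282761; exercise = 0.241193; V(1,0) = max -> 0.282761
  V(1,1) = exp(-r*dt) * [p*0.144607 + (1-p)*0.021862] = 0.082208; exercise = 0.000000; V(1,1) = max -> 0.082208
  V(0,0) = exp(-r*dt) * [p*0.282761 + (1-p)*0.082208] = 0.180485; exercise = 0.090000; V(0,0) = max -> 0.180485

Answer: Price = V(0,0) = 0.1805


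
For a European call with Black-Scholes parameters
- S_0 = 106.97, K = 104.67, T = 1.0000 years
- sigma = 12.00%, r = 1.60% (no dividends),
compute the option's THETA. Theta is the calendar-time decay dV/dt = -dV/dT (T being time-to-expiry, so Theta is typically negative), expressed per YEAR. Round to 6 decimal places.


Answer: Theta = -3.376713

Derivation:
d1 = 0.3744656454; d2 = 0.2544656454
phi(d1) = 0.3719295617; exp(-qT) = 1.0000000000; exp(-rT) = 0.9841273201
Theta = -S*exp(-qT)*phi(d1)*sigma/(2*sqrt(T)) - r*K*exp(-rT)*N(d2) + q*S*exp(-qT)*N(d1)
N(d1) = 0.6459710443; N(d2) = 0.6004320791; sqrt(T) = 1.0000000000
Term 1 = -106.9700 * 1.0000000000 * 0.3719295617 * 0.1200 / (2 * 1.0000000000) = -2.3871183129
Term 2 = -0.0160 * 104.6700 * 0.9841273201 * 0.6004320791 = -0.9895947492
Term 3 = 0 (no dividend yield, q = 0)
Theta = -2.3871183129 + (-0.9895947492) + (0.0000000000) = -3.376713


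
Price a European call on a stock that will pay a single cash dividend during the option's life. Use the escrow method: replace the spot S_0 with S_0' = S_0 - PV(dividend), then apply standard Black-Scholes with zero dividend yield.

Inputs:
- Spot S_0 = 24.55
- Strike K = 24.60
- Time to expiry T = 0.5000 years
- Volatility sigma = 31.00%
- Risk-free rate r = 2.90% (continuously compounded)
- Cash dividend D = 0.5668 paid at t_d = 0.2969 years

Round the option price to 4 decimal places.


PV(D) = D * exp(-r * t_d) = 0.5668 * 0.99142686 = 0.56194074
S_0' = S_0 - PV(D) = 24.5500 - 0.56194074 = 23.98805926
d1 = (ln(S_0'/K) + (r + sigma^2/2)*T) / (sigma*sqrt(T)) = 0.06083277
d2 = d1 - sigma*sqrt(T) = -0.15837033
exp(-rT) = 0.98560462
N(d1) = 0.52425381; N(d2) = 0.43708250
C = S_0' * N(d1) - K * exp(-rT) * N(d2) = 23.98805926 * 0.52425381 - 24.6000 * 0.98560462 * 0.43708250 = 1.9784

Answer: Price = 1.9784


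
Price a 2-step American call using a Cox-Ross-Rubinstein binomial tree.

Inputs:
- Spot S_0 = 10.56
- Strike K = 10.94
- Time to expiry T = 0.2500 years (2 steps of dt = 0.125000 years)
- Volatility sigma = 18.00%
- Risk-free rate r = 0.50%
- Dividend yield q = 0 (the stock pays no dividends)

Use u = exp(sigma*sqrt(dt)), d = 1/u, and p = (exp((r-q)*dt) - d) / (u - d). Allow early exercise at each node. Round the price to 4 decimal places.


dt = T/N = 0.125000
u = exp(sigma*sqrt(dt)) = 1.065708; d = 1/u = 0.938343
p = (exp((r-q)*dt) - d) / (u - d) = 0.489004
Discount per step: exp(-r*dt) = 0.999375
Stock lattice S(k, i) with i counting down-moves:
  k=0: S(0,0) = 10.5600
  k=1: S(1,0) = 11.2539; S(1,1) = 9.9089
  k=2: S(2,0) = 11.9934; S(2,1) = 10.5600; S(2,2) = 9.2980
Terminal payoffs V(N, i) = max(S_T - K, 0):
  V(2,0) = 1.053352; V(2,1) = 0.000000; V(2,2) = 0.000000
Backward induction: V(k, i) = exp(-r*dt) * [p * V(k+1, i) + (1-p) * V(k+1, i+1)]; then take max(V_cont, immediate exercise) for American.
  V(1,0) = exp(-r*dt) * [p*1.053352 + (1-p)*0.000000] = 0.514772; exercise = 0.313879; V(1,0) = max -> 0.514772
  V(1,1) = exp(-r*dt) * [p*0.000000 + (1-p)*0.000000] = 0.000000; exercise = 0.000000; V(1,1) = max -> 0.000000
  V(0,0) = exp(-r*dt) * [p*0.514772 + (1-p)*0.000000] = 0.251568; exercise = 0.000000; V(0,0) = max -> 0.251568

Answer: Price = V(0,0) = 0.2516


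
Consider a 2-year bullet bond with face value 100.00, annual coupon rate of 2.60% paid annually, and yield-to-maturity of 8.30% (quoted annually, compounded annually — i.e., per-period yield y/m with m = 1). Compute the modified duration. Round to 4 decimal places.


Answer: Modified duration = 1.8221

Derivation:
Coupon per period c = face * coupon_rate / m = 2.600000
Periods per year m = 1; per-period yield y/m = 0.083000
Number of cashflows N = 2
Cashflows (t years, CF_t, discount factor 1/(1+y/m)^(m*t), PV):
  t = 1.0000: CF_t = 2.600000, DF = 0.923361, PV = 2.400739
  t = 2.0000: CF_t = 102.600000, DF = 0.852596, PV = 87.476308
Price P = sum_t PV_t = 89.877047
First compute Macaulay numerator sum_t t * PV_t:
  t * PV_t at t = 1.0000: 2.400739
  t * PV_t at t = 2.0000: 174.952617
Macaulay duration D = 177.353356 / 89.877047 = 1.973289
Modified duration = D / (1 + y/m) = 1.973289 / (1 + 0.083000) = 1.822058


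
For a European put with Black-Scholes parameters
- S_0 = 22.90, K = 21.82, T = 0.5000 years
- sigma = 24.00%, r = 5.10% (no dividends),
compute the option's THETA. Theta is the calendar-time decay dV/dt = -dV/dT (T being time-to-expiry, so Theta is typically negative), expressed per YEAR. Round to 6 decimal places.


d1 = 0.5197819982; d2 = 0.3500763707
phi(d1) = 0.3485320122; exp(-qT) = 1.0000000000; exp(-rT) = 0.9748223790
Theta = -S*exp(-qT)*phi(d1)*sigma/(2*sqrt(T)) + r*K*exp(-rT)*N(-d2) - q*S*exp(-qT)*N(-d1)
N(-d1) = 0.3016077639; N(-d2) = 0.3631406918; sqrt(T) = 0.7071067812
Term 1 = -22.9000 * 1.0000000000 * 0.3485320122 * 0.2400 / (2 * 0.7071067812) = -1.3544856237
Term 2 = 0.0510 * 21.8200 * 0.9748223790 * 0.3631406918 = 0.3939356906
Term 3 = 0 (no dividend yield, q = 0)
Theta = -1.3544856237 + (0.3939356906) + (0.0000000000) = -0.960550

Answer: Theta = -0.960550


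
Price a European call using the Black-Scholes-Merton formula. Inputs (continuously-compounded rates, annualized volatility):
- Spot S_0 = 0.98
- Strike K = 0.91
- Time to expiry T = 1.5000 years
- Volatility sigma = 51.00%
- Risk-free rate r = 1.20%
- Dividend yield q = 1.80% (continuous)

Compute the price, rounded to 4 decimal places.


d1 = (ln(S/K) + (r - q + 0.5*sigma^2) * T) / (sigma * sqrt(T)) = 0.41654609
d2 = d1 - sigma * sqrt(T) = -0.20807379
exp(-rT) = 0.98216103; exp(-qT) = 0.97336124
C = S_0 * exp(-qT) * N(d1) - K * exp(-rT) * N(d2)
N(d1) = 0.66149478; N(d2) = 0.41758568
C = 0.9800 * 0.97336124 * 0.66149478 - 0.9100 * 0.98216103 * 0.41758568 = 0.2578

Answer: Price = 0.2578


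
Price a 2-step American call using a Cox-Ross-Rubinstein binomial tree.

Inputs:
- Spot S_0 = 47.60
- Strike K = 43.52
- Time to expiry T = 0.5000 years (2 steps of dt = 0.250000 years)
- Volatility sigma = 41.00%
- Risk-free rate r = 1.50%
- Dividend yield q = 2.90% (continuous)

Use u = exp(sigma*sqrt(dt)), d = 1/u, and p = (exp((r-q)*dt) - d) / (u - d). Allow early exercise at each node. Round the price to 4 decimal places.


dt = T/N = 0.250000
u = exp(sigma*sqrt(dt)) = 1.227525; d = 1/u = 0.814647
p = (exp((r-q)*dt) - d) / (u - d) = 0.440466
Discount per step: exp(-r*dt) = 0.996257
Stock lattice S(k, i) with i counting down-moves:
  k=0: S(0,0) = 47.6000
  k=1: S(1,0) = 58.4302; S(1,1) = 38.7772
  k=2: S(2,0) = 71.7245; S(2,1) = 47.6000; S(2,2) = 31.5898
Terminal payoffs V(N, i) = max(S_T - K, 0):
  V(2,0) = 28.204527; V(2,1) = 4.080000; V(2,2) = 0.000000
Backward induction: V(k, i) = exp(-r*dt) * [p * V(k+1, i) + (1-p) * V(k+1, i+1)]; then take max(V_cont, immediate exercise) for American.
  V(1,0) = exp(-r*dt) * [p*28.204527 + (1-p)*4.080000] = 14.651000; exercise = 14.910193; V(1,0) = max -> 14.910193
  V(1,1) = exp(-r*dt) * [p*4.080000 + (1-p)*0.000000] = 1.790377; exercise = 0.000000; V(1,1) = max -> 1.790377
  V(0,0) = exp(-r*dt) * [p*14.910193 + (1-p)*1.790377] = 7.540884; exercise = 4.080000; V(0,0) = max -> 7.540884

Answer: Price = V(0,0) = 7.5409


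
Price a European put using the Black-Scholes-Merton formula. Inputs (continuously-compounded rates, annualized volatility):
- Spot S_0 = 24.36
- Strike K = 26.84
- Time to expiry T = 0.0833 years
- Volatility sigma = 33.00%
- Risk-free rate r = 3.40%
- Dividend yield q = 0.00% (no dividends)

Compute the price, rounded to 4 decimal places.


Answer: Price = 2.6112

Derivation:
d1 = (ln(S/K) + (r - q + 0.5*sigma^2) * T) / (sigma * sqrt(T)) = -0.94056559
d2 = d1 - sigma * sqrt(T) = -1.03580933
exp(-rT) = 0.99717181; exp(-qT) = 1.00000000
P = K * exp(-rT) * N(-d2) - S_0 * exp(-qT) * N(-d1)
N(-d1) = 0.82653624; N(-d2) = 0.84985445
P = 26.8400 * 0.99717181 * 0.84985445 - 24.3600 * 1.00000000 * 0.82653624 = 2.6112


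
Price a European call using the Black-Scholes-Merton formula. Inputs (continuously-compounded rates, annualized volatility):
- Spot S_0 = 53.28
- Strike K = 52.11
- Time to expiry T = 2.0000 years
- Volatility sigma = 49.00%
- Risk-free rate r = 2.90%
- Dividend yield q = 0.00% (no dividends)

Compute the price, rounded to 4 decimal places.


Answer: Price = 16.0258

Derivation:
d1 = (ln(S/K) + (r - q + 0.5*sigma^2) * T) / (sigma * sqrt(T)) = 0.46222294
d2 = d1 - sigma * sqrt(T) = -0.23074170
exp(-rT) = 0.94364995; exp(-qT) = 1.00000000
C = S_0 * exp(-qT) * N(d1) - K * exp(-rT) * N(d2)
N(d1) = 0.67803927; N(d2) = 0.40875774
C = 53.2800 * 1.00000000 * 0.67803927 - 52.1100 * 0.94364995 * 0.40875774 = 16.0258


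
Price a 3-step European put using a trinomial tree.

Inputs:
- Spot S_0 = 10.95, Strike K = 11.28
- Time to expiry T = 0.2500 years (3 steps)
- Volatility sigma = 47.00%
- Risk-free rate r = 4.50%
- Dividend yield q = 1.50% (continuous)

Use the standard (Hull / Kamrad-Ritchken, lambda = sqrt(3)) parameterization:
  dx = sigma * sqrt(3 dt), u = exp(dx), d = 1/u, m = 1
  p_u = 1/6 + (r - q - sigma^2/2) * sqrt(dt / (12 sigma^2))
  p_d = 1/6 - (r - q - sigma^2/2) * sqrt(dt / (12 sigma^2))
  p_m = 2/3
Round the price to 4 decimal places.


dt = T/N = 0.083333; dx = sigma*sqrt(3*dt) = 0.235000
u = exp(dx) = 1.264909; d = 1/u = 0.790571
p_u = 0.152402, p_m = 0.666667, p_d = 0.180931
Discount per step: exp(-r*dt) = 0.996257
Stock lattice S(k, j) with j the centered position index:
  k=0: S(0,+0) = 10.9500
  k=1: S(1,-1) = 8.6568; S(1,+0) = 10.9500; S(1,+1) = 13.8508
  k=2: S(2,-2) = 6.8438; S(2,-1) = 8.6568; S(2,+0) = 10.9500; S(2,+1) = 13.8508; S(2,+2) = 17.5199
  k=3: S(3,-3) = 5.4105; S(3,-2) = 6.8438; S(3,-1) = 8.6568; S(3,+0) = 10.9500; S(3,+1) = 13.8508; S(3,+2) = 17.5199; S(3,+3) = 22.1611
Terminal payoffs V(N, j) = max(K - S_T, 0):
  V(3,-3) = 5.869511; V(3,-2) = 4.436225; V(3,-1) = 2.623249; V(3,+0) = 0.330000; V(3,+1) = 0.000000; V(3,+2) = 0.000000; V(3,+3) = 0.000000
Backward induction: V(k, j) = exp(-r*dt) * [p_u * V(k+1, j+1) + p_m * V(k+1, j) + p_d * V(k+1, j-1)]
  V(2,-2) = exp(-r*dt) * [p_u*2.623249 + p_m*4.436225 + p_d*5.869511] = 4.402708
  V(2,-1) = exp(-r*dt) * [p_u*0.330000 + p_m*2.623249 + p_d*4.436225] = 2.592037
  V(2,+0) = exp(-r*dt) * [p_u*0.000000 + p_m*0.330000 + p_d*2.623249] = 0.692027
  V(2,+1) = exp(-r*dt) * [p_u*0.000000 + p_m*0.000000 + p_d*0.330000] = 0.059484
  V(2,+2) = exp(-r*dt) * [p_u*0.000000 + p_m*0.000000 + p_d*0.000000] = 0.000000
  V(1,-1) = exp(-r*dt) * [p_u*0.692027 + p_m*2.592037 + p_d*4.402708] = 2.620233
  V(1,+0) = exp(-r*dt) * [p_u*0.059484 + p_m*0.692027 + p_d*2.592037] = 0.935880
  V(1,+1) = exp(-r*dt) * [p_u*0.000000 + p_m*0.059484 + p_d*0.692027] = 0.164248
  V(0,+0) = exp(-r*dt) * [p_u*0.164248 + p_m*0.935880 + p_d*2.620233] = 1.118829

Answer: Price = V(0,0) = 1.1188


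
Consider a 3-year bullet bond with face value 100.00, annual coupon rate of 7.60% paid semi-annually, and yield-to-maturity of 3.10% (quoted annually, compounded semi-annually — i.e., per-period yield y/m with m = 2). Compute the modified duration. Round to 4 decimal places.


Coupon per period c = face * coupon_rate / m = 3.800000
Periods per year m = 2; per-period yield y/m = 0.015500
Number of cashflows N = 6
Cashflows (t years, CF_t, discount factor 1/(1+y/m)^(m*t), PV):
  t = 0.5000: CF_t = 3.800000, DF = 0.984737, PV = 3.741999
  t = 1.0000: CF_t = 3.800000, DF = 0.969706, PV = 3.684883
  t = 1.5000: CF_t = 3.800000, DF = 0.954905, PV = 3.628639
  t = 2.0000: CF_t = 3.800000, DF = 0.940330, PV = 3.573254
  t = 2.5000: CF_t = 3.800000, DF = 0.925977, PV = 3.518714
  t = 3.0000: CF_t = 103.800000, DF = 0.911844, PV = 94.649383
Price P = sum_t PV_t = 112.796873
First compute Macaulay numerator sum_t t * PV_t:
  t * PV_t at t = 0.5000: 1.871000
  t * PV_t at t = 1.0000: 3.684883
  t * PV_t at t = 1.5000: 5.442959
  t * PV_t at t = 2.0000: 7.146508
  t * PV_t at t = 2.5000: 8.796785
  t * PV_t at t = 3.0000: 283.948149
Macaulay duration D = 310.890284 / 112.796873 = 2.756196
Modified duration = D / (1 + y/m) = 2.756196 / (1 + 0.015500) = 2.714127

Answer: Modified duration = 2.7141


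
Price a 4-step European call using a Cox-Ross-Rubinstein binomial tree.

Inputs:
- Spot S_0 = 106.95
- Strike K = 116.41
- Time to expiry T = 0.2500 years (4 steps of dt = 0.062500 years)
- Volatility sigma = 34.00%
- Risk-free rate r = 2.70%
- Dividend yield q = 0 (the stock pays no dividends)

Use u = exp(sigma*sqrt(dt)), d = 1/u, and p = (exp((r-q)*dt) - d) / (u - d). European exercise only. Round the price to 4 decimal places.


dt = T/N = 0.062500
u = exp(sigma*sqrt(dt)) = 1.088717; d = 1/u = 0.918512
p = (exp((r-q)*dt) - d) / (u - d) = 0.488686
Discount per step: exp(-r*dt) = 0.998314
Stock lattice S(k, i) with i counting down-moves:
  k=0: S(0,0) = 106.9500
  k=1: S(1,0) = 116.4383; S(1,1) = 98.2349
  k=2: S(2,0) = 126.7684; S(2,1) = 106.9500; S(2,2) = 90.2300
  k=3: S(3,0) = 138.0149; S(3,1) = 116.4383; S(3,2) = 98.2349; S(3,3) = 82.8773
  k=4: S(4,0) = 150.2591; S(4,1) = 126.7684; S(4,2) = 106.9500; S(4,3) = 90.2300; S(4,4) = 76.1238
Terminal payoffs V(N, i) = max(S_T - K, 0):
  V(4,0) = 33.849145; V(4,1) = 10.358354; V(4,2) = 0.000000; V(4,3) = 0.000000; V(4,4) = 0.000000
Backward induction: V(k, i) = exp(-r*dt) * [p * V(k+1, i) + (1-p) * V(k+1, i+1)].
  V(3,0) = exp(-r*dt) * [p*33.849145 + (1-p)*10.358354] = 21.801147
  V(3,1) = exp(-r*dt) * [p*10.358354 + (1-p)*0.000000] = 5.053444
  V(3,2) = exp(-r*dt) * [p*0.000000 + (1-p)*0.000000] = 0.000000
  V(3,3) = exp(-r*dt) * [p*0.000000 + (1-p)*0.000000] = 0.000000
  V(2,0) = exp(-r*dt) * [p*21.801147 + (1-p)*5.053444] = 13.215487
  V(2,1) = exp(-r*dt) * [p*5.053444 + (1-p)*0.000000] = 2.465382
  V(2,2) = exp(-r*dt) * [p*0.000000 + (1-p)*0.000000] = 0.000000
  V(1,0) = exp(-r*dt) * [p*13.215487 + (1-p)*2.465382] = 7.705790
  V(1,1) = exp(-r*dt) * [p*2.465382 + (1-p)*0.000000] = 1.202766
  V(0,0) = exp(-r*dt) * [p*7.705790 + (1-p)*1.202766] = 4.373314

Answer: Price = V(0,0) = 4.3733


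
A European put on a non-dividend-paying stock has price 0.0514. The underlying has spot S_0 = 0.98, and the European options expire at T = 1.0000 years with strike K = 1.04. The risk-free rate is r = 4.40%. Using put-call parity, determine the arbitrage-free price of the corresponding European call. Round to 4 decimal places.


Answer: Call price = 0.0362

Derivation:
Put-call parity: C - P = S_0 * exp(-qT) - K * exp(-rT).
S_0 * exp(-qT) = 0.9800 * 1.00000000 = 0.98000000
K * exp(-rT) = 1.0400 * 0.95695396 = 0.99523212
C = P + S*exp(-qT) - K*exp(-rT)
C = 0.0514 + 0.98000000 - 0.99523212 = 0.0362


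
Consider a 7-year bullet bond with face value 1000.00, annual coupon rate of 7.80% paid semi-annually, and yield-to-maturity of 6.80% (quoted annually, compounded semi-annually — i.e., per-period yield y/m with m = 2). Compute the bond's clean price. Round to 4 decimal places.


Coupon per period c = face * coupon_rate / m = 39.000000
Periods per year m = 2; per-period yield y/m = 0.034000
Number of cashflows N = 14
Cashflows (t years, CF_t, discount factor 1/(1+y/m)^(m*t), PV):
  t = 0.5000: CF_t = 39.000000, DF = 0.967118, PV = 37.717602
  t = 1.0000: CF_t = 39.000000, DF = 0.935317, PV = 36.477371
  t = 1.5000: CF_t = 39.000000, DF = 0.904562, PV = 35.277922
  t = 2.0000: CF_t = 39.000000, DF = 0.874818, PV = 34.117913
  t = 2.5000: CF_t = 39.000000, DF = 0.846052, PV = 32.996047
  t = 3.0000: CF_t = 39.000000, DF = 0.818233, PV = 31.911071
  t = 3.5000: CF_t = 39.000000, DF = 0.791327, PV = 30.861770
  t = 4.0000: CF_t = 39.000000, DF = 0.765307, PV = 29.846973
  t = 4.5000: CF_t = 39.000000, DF = 0.740142, PV = 28.865545
  t = 5.0000: CF_t = 39.000000, DF = 0.715805, PV = 27.916388
  t = 5.5000: CF_t = 39.000000, DF = 0.692268, PV = 26.998441
  t = 6.0000: CF_t = 39.000000, DF = 0.669505, PV = 26.110678
  t = 6.5000: CF_t = 39.000000, DF = 0.647490, PV = 25.252106
  t = 7.0000: CF_t = 1039.000000, DF = 0.626199, PV = 650.620892
Price P = sum_t PV_t = 1054.970717

Answer: Price = 1054.9707


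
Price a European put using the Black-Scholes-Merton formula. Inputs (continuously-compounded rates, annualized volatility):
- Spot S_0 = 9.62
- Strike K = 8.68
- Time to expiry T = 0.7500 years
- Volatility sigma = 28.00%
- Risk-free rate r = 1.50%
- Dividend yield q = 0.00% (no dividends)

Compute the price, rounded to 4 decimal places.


Answer: Price = 0.4546

Derivation:
d1 = (ln(S/K) + (r - q + 0.5*sigma^2) * T) / (sigma * sqrt(T)) = 0.59167159
d2 = d1 - sigma * sqrt(T) = 0.34918448
exp(-rT) = 0.98881304; exp(-qT) = 1.00000000
P = K * exp(-rT) * N(-d2) - S_0 * exp(-qT) * N(-d1)
N(-d1) = 0.27703526; N(-d2) = 0.36347541
P = 8.6800 * 0.98881304 * 0.36347541 - 9.6200 * 1.00000000 * 0.27703526 = 0.4546


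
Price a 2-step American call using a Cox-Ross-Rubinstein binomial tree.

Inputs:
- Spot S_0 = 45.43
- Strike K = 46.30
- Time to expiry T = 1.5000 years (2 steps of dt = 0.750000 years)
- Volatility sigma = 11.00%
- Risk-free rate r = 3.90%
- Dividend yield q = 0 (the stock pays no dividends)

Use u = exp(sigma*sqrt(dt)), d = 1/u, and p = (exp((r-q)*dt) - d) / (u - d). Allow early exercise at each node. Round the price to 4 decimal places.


Answer: Price = V(0,0) = 3.2619

Derivation:
dt = T/N = 0.750000
u = exp(sigma*sqrt(dt)) = 1.099948; d = 1/u = 0.909134
p = (exp((r-q)*dt) - d) / (u - d) = 0.631757
Discount per step: exp(-r*dt) = 0.971174
Stock lattice S(k, i) with i counting down-moves:
  k=0: S(0,0) = 45.4300
  k=1: S(1,0) = 49.9706; S(1,1) = 41.3020
  k=2: S(2,0) = 54.9651; S(2,1) = 45.4300; S(2,2) = 37.5490
Terminal payoffs V(N, i) = max(S_T - K, 0):
  V(2,0) = 8.665091; V(2,1) = 0.000000; V(2,2) = 0.000000
Backward induction: V(k, i) = exp(-r*dt) * [p * V(k+1, i) + (1-p) * V(k+1, i+1)]; then take max(V_cont, immediate exercise) for American.
  V(1,0) = exp(-r*dt) * [p*8.665091 + (1-p)*0.000000] = 5.316429; exercise = 3.670632; V(1,0) = max -> 5.316429
  V(1,1) = exp(-r*dt) * [p*0.000000 + (1-p)*0.000000] = 0.000000; exercise = 0.000000; V(1,1) = max -> 0.000000
  V(0,0) = exp(-r*dt) * [p*5.316429 + (1-p)*0.000000] = 3.261872; exercise = 0.000000; V(0,0) = max -> 3.261872


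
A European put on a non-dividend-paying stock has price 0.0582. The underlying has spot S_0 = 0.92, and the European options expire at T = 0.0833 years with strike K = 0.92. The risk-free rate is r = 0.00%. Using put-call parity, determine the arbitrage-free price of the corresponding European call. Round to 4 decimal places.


Put-call parity: C - P = S_0 * exp(-qT) - K * exp(-rT).
S_0 * exp(-qT) = 0.9200 * 1.00000000 = 0.92000000
K * exp(-rT) = 0.9200 * 1.00000000 = 0.92000000
C = P + S*exp(-qT) - K*exp(-rT)
C = 0.0582 + 0.92000000 - 0.92000000 = 0.0582

Answer: Call price = 0.0582


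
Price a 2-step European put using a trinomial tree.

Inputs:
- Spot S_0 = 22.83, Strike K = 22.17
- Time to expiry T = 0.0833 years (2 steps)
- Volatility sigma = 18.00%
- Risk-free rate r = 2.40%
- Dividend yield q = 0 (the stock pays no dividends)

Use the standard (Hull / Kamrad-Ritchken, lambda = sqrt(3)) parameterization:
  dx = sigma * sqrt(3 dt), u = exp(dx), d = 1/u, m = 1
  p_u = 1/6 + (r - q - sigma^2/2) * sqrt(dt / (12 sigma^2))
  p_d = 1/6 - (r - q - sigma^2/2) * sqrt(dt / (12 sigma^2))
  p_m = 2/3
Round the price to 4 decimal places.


Answer: Price = V(0,0) = 0.2188

Derivation:
dt = T/N = 0.041650; dx = sigma*sqrt(3*dt) = 0.063627
u = exp(dx) = 1.065695; d = 1/u = 0.938355
p_u = 0.169220, p_m = 0.666667, p_d = 0.164114
Discount per step: exp(-r*dt) = 0.999001
Stock lattice S(k, j) with j the centered position index:
  k=0: S(0,+0) = 22.8300
  k=1: S(1,-1) = 21.4226; S(1,+0) = 22.8300; S(1,+1) = 24.3298
  k=2: S(2,-2) = 20.1020; S(2,-1) = 21.4226; S(2,+0) = 22.8300; S(2,+1) = 24.3298; S(2,+2) = 25.9281
Terminal payoffs V(N, j) = max(K - S_T, 0):
  V(2,-2) = 2.067952; V(2,-1) = 0.747354; V(2,+0) = 0.000000; V(2,+1) = 0.000000; V(2,+2) = 0.000000
Backward induction: V(k, j) = exp(-r*dt) * [p_u * V(k+1, j+1) + p_m * V(k+1, j) + p_d * V(k+1, j-1)]
  V(1,-1) = exp(-r*dt) * [p_u*0.000000 + p_m*0.747354 + p_d*2.067952] = 0.836779
  V(1,+0) = exp(-r*dt) * [p_u*0.000000 + p_m*0.000000 + p_d*0.747354] = 0.122529
  V(1,+1) = exp(-r*dt) * [p_u*0.000000 + p_m*0.000000 + p_d*0.000000] = 0.000000
  V(0,+0) = exp(-r*dt) * [p_u*0.000000 + p_m*0.122529 + p_d*0.836779] = 0.218794


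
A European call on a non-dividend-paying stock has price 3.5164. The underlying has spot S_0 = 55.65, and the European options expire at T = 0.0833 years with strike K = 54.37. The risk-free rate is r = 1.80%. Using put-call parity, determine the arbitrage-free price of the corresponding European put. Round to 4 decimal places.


Answer: Put price = 2.1549

Derivation:
Put-call parity: C - P = S_0 * exp(-qT) - K * exp(-rT).
S_0 * exp(-qT) = 55.6500 * 1.00000000 = 55.65000000
K * exp(-rT) = 54.3700 * 0.99850172 = 54.28853871
P = C - S*exp(-qT) + K*exp(-rT)
P = 3.5164 - 55.65000000 + 54.28853871 = 2.1549


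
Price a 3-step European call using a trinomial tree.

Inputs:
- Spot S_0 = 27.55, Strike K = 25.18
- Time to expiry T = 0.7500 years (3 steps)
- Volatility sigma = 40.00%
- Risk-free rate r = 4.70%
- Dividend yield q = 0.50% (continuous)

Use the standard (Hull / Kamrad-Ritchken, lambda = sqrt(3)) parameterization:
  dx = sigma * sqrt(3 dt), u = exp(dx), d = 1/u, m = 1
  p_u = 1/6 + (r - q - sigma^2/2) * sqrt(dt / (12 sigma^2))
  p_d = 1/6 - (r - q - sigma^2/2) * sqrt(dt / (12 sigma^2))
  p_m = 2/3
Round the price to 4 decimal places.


Answer: Price = V(0,0) = 5.3435

Derivation:
dt = T/N = 0.250000; dx = sigma*sqrt(3*dt) = 0.346410
u = exp(dx) = 1.413982; d = 1/u = 0.707222
p_u = 0.152955, p_m = 0.666667, p_d = 0.180379
Discount per step: exp(-r*dt) = 0.988319
Stock lattice S(k, j) with j the centered position index:
  k=0: S(0,+0) = 27.5500
  k=1: S(1,-1) = 19.4840; S(1,+0) = 27.5500; S(1,+1) = 38.9552
  k=2: S(2,-2) = 13.7795; S(2,-1) = 19.4840; S(2,+0) = 27.5500; S(2,+1) = 38.9552; S(2,+2) = 55.0820
  k=3: S(3,-3) = 9.7452; S(3,-2) = 13.7795; S(3,-1) = 19.4840; S(3,+0) = 27.5500; S(3,+1) = 38.9552; S(3,+2) = 55.0820; S(3,+3) = 77.8850
Terminal payoffs V(N, j) = max(S_T - K, 0):
  V(3,-3) = 0.000000; V(3,-2) = 0.000000; V(3,-1) = 0.000000; V(3,+0) = 2.370000; V(3,+1) = 13.775217; V(3,+2) = 29.901993; V(3,+3) = 52.704972
Backward induction: V(k, j) = exp(-r*dt) * [p_u * V(k+1, j+1) + p_m * V(k+1, j) + p_d * V(k+1, j-1)]
  V(2,-2) = exp(-r*dt) * [p_u*0.000000 + p_m*0.000000 + p_d*0.000000] = 0.000000
  V(2,-1) = exp(-r*dt) * [p_u*2.370000 + p_m*0.000000 + p_d*0.000000] = 0.358268
  V(2,+0) = exp(-r*dt) * [p_u*13.775217 + p_m*2.370000 + p_d*0.000000] = 3.643914
  V(2,+1) = exp(-r*dt) * [p_u*29.901993 + p_m*13.775217 + p_d*2.370000] = 14.018929
  V(2,+2) = exp(-r*dt) * [p_u*52.704972 + p_m*29.901993 + p_d*13.775217] = 30.124832
  V(1,-1) = exp(-r*dt) * [p_u*3.643914 + p_m*0.358268 + p_d*0.000000] = 0.786898
  V(1,+0) = exp(-r*dt) * [p_u*14.018929 + p_m*3.643914 + p_d*0.358268] = 4.583980
  V(1,+1) = exp(-r*dt) * [p_u*30.124832 + p_m*14.018929 + p_d*3.643914] = 14.440294
  V(0,+0) = exp(-r*dt) * [p_u*14.440294 + p_m*4.583980 + p_d*0.786898] = 5.343480


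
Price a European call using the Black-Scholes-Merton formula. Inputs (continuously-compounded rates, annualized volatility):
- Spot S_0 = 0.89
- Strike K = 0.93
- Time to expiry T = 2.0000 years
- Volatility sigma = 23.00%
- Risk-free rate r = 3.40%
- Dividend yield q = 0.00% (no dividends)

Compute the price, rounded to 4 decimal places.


d1 = (ln(S/K) + (r - q + 0.5*sigma^2) * T) / (sigma * sqrt(T)) = 0.23653299
d2 = d1 - sigma * sqrt(T) = -0.08873613
exp(-rT) = 0.93426047; exp(-qT) = 1.00000000
C = S_0 * exp(-qT) * N(d1) - K * exp(-rT) * N(d2)
N(d1) = 0.59349044; N(d2) = 0.46464581
C = 0.8900 * 1.00000000 * 0.59349044 - 0.9300 * 0.93426047 * 0.46464581 = 0.1245

Answer: Price = 0.1245
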